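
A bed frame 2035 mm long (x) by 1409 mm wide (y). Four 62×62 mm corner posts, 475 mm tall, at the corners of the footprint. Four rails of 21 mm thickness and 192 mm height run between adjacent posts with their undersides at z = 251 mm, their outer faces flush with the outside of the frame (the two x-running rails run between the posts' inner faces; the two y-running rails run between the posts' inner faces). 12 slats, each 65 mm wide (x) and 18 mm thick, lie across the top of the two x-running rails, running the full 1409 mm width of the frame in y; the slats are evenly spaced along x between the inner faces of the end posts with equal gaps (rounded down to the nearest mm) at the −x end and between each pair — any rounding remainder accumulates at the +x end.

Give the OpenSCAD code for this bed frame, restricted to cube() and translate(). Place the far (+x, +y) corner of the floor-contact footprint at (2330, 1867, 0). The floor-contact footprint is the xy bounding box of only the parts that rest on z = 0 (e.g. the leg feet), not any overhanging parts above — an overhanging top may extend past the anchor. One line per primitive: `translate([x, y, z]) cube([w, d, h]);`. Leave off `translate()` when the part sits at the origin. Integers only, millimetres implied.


// slat z = rail_z + rail_h = 251 + 192 = 443
// slat gap = ⌊(1911 − 12·65) / 13⌋ = 87
translate([295, 458, 0]) cube([62, 62, 475]);
translate([295, 1805, 0]) cube([62, 62, 475]);
translate([2268, 458, 0]) cube([62, 62, 475]);
translate([2268, 1805, 0]) cube([62, 62, 475]);
translate([357, 458, 251]) cube([1911, 21, 192]);
translate([357, 1846, 251]) cube([1911, 21, 192]);
translate([295, 520, 251]) cube([21, 1285, 192]);
translate([2309, 520, 251]) cube([21, 1285, 192]);
translate([444, 458, 443]) cube([65, 1409, 18]);
translate([596, 458, 443]) cube([65, 1409, 18]);
translate([748, 458, 443]) cube([65, 1409, 18]);
translate([900, 458, 443]) cube([65, 1409, 18]);
translate([1052, 458, 443]) cube([65, 1409, 18]);
translate([1204, 458, 443]) cube([65, 1409, 18]);
translate([1356, 458, 443]) cube([65, 1409, 18]);
translate([1508, 458, 443]) cube([65, 1409, 18]);
translate([1660, 458, 443]) cube([65, 1409, 18]);
translate([1812, 458, 443]) cube([65, 1409, 18]);
translate([1964, 458, 443]) cube([65, 1409, 18]);
translate([2116, 458, 443]) cube([65, 1409, 18]);


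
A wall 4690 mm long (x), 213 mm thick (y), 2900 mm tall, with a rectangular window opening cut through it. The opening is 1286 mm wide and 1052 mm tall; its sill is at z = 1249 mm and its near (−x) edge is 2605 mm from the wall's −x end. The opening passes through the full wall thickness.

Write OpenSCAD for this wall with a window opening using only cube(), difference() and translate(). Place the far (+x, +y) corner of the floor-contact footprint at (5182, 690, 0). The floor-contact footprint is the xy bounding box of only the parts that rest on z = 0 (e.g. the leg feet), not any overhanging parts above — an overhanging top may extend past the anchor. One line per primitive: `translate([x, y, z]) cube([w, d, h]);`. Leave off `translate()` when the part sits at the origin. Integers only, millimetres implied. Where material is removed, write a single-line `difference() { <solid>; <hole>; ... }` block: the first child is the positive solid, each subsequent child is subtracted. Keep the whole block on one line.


difference() { translate([492, 477, 0]) cube([4690, 213, 2900]); translate([3097, 477, 1249]) cube([1286, 213, 1052]); }


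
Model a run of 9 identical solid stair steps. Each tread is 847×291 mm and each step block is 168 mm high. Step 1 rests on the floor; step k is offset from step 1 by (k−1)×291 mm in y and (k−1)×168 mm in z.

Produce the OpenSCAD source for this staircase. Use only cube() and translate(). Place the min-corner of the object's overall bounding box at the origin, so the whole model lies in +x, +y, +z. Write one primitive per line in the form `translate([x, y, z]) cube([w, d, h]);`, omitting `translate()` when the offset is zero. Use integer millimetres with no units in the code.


cube([847, 291, 168]);
translate([0, 291, 168]) cube([847, 291, 168]);
translate([0, 582, 336]) cube([847, 291, 168]);
translate([0, 873, 504]) cube([847, 291, 168]);
translate([0, 1164, 672]) cube([847, 291, 168]);
translate([0, 1455, 840]) cube([847, 291, 168]);
translate([0, 1746, 1008]) cube([847, 291, 168]);
translate([0, 2037, 1176]) cube([847, 291, 168]);
translate([0, 2328, 1344]) cube([847, 291, 168]);


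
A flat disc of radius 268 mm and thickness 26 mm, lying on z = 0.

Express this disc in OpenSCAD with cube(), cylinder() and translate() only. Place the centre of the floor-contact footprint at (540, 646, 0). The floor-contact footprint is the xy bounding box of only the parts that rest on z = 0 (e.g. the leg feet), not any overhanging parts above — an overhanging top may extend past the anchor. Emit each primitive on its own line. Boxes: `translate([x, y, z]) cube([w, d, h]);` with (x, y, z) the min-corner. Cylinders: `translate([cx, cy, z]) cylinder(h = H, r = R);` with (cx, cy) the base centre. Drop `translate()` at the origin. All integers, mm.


translate([540, 646, 0]) cylinder(h = 26, r = 268);


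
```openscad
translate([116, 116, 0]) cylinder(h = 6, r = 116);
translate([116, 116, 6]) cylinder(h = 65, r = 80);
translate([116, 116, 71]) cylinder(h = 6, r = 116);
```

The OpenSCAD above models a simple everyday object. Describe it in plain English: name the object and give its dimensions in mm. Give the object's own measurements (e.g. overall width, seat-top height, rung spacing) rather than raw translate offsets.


A spool: two coaxial disc flanges of radius 116 mm and thickness 6 mm, joined by a core cylinder of radius 80 mm and height 65 mm. The lower flange rests on z = 0 and the three cylinders share a vertical axis.


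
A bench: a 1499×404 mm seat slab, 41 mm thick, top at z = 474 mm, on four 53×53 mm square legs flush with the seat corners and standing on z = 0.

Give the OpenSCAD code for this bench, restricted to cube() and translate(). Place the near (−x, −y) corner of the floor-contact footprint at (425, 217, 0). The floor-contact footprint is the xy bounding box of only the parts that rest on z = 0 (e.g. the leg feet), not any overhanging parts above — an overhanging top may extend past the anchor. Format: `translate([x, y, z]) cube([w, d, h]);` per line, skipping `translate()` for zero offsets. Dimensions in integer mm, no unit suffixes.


translate([425, 217, 433]) cube([1499, 404, 41]);
translate([425, 217, 0]) cube([53, 53, 433]);
translate([425, 568, 0]) cube([53, 53, 433]);
translate([1871, 217, 0]) cube([53, 53, 433]);
translate([1871, 568, 0]) cube([53, 53, 433]);


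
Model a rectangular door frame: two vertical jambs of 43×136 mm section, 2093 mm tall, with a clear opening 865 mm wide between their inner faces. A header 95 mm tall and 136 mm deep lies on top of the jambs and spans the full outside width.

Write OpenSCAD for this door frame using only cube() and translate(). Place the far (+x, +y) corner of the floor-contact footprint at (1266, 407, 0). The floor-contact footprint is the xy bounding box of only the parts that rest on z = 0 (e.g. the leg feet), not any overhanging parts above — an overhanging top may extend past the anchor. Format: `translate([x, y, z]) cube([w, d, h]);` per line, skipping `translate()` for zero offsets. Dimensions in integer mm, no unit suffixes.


translate([315, 271, 0]) cube([43, 136, 2093]);
translate([1223, 271, 0]) cube([43, 136, 2093]);
translate([315, 271, 2093]) cube([951, 136, 95]);


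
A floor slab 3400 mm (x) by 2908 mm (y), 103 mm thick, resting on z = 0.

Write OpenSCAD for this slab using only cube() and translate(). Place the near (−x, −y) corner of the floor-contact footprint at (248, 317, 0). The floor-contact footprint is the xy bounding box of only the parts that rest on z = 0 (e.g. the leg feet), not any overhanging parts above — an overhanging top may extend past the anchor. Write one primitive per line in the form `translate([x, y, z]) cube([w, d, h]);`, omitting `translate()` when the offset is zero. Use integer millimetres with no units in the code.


translate([248, 317, 0]) cube([3400, 2908, 103]);


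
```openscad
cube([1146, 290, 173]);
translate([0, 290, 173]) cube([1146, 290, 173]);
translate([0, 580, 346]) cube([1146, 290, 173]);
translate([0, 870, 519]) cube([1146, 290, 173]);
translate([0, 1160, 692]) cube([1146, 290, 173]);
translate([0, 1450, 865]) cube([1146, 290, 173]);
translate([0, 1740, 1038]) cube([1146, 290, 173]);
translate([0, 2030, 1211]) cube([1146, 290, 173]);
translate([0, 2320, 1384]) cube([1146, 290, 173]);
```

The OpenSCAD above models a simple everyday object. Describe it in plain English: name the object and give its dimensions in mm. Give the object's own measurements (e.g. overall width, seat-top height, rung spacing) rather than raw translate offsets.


A straight staircase of 9 solid steps. Each step is 1146 mm wide (x), 290 mm deep (y, the going) and 173 mm tall (the rise). The first step rests on the floor; each subsequent step sits one going further in +y and one rise higher in +z, directly behind and above the previous step with no overlap.


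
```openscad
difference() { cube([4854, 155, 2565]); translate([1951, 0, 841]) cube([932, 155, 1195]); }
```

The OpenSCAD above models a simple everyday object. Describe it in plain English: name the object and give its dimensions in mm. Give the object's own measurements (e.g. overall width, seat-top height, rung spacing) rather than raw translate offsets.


A wall 4854 mm long (x), 155 mm thick (y), 2565 mm tall, with a rectangular window opening cut through it. The opening is 932 mm wide and 1195 mm tall; its sill is at z = 841 mm and its near (−x) edge is 1951 mm from the wall's −x end. The opening passes through the full wall thickness.


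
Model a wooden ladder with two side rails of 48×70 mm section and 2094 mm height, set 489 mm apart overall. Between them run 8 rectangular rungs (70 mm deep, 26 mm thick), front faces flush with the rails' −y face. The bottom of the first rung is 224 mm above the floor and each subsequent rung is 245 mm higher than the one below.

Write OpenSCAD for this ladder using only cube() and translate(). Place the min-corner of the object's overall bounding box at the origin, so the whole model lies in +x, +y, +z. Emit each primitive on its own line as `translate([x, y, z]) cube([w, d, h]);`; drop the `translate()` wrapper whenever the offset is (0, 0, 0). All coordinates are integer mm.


cube([48, 70, 2094]);
translate([441, 0, 0]) cube([48, 70, 2094]);
translate([48, 0, 224]) cube([393, 70, 26]);
translate([48, 0, 469]) cube([393, 70, 26]);
translate([48, 0, 714]) cube([393, 70, 26]);
translate([48, 0, 959]) cube([393, 70, 26]);
translate([48, 0, 1204]) cube([393, 70, 26]);
translate([48, 0, 1449]) cube([393, 70, 26]);
translate([48, 0, 1694]) cube([393, 70, 26]);
translate([48, 0, 1939]) cube([393, 70, 26]);


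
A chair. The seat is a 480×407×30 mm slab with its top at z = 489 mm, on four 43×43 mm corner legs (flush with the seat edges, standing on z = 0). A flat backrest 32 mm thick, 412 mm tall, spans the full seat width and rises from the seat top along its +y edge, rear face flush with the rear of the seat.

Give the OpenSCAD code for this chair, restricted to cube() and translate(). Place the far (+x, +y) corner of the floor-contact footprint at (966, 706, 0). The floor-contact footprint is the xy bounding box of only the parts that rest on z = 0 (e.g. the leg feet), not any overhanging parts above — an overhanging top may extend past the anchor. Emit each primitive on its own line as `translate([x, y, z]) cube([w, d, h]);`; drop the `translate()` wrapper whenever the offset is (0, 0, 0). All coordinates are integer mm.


translate([486, 299, 459]) cube([480, 407, 30]);
translate([486, 299, 0]) cube([43, 43, 459]);
translate([923, 299, 0]) cube([43, 43, 459]);
translate([486, 663, 0]) cube([43, 43, 459]);
translate([923, 663, 0]) cube([43, 43, 459]);
translate([486, 674, 489]) cube([480, 32, 412]);


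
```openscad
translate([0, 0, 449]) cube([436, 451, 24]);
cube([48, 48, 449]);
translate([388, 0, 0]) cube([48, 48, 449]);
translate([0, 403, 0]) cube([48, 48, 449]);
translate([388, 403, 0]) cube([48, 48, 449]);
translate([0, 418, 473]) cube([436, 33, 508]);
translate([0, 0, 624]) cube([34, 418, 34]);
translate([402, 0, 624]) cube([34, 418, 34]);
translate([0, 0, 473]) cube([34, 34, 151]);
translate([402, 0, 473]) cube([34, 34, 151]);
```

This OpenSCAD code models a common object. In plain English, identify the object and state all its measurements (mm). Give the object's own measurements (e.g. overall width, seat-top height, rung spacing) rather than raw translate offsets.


A chair. The seat is a 436×451×24 mm slab with its top at z = 473 mm, on four 48×48 mm corner legs (flush with the seat edges, standing on z = 0). A flat backrest 33 mm thick, 508 mm tall, spans the full seat width and rises from the seat top along its +y edge, rear face flush with the rear of the seat. Two armrests of 34×34 mm section run along each side from the seat's front edge to the front of the backrest, top faces 185 mm above the seat top and outer faces flush with the seat's x-edges; a 34×34 mm post under the front of each armrest stands on the seat at the front corner.


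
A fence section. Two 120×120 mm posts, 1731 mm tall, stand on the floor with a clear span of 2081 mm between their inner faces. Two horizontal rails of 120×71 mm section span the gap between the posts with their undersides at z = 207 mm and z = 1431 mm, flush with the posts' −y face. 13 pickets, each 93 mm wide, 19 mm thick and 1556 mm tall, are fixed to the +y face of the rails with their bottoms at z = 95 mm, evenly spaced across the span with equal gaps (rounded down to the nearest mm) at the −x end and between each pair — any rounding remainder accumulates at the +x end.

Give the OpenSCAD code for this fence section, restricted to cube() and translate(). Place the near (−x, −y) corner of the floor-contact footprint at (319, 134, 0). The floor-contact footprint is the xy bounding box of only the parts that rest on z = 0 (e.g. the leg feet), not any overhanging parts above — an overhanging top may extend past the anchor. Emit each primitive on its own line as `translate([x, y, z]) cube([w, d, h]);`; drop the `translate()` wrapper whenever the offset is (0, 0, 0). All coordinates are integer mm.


translate([319, 134, 0]) cube([120, 120, 1731]);
translate([2520, 134, 0]) cube([120, 120, 1731]);
translate([439, 134, 207]) cube([2081, 120, 71]);
translate([439, 134, 1431]) cube([2081, 120, 71]);
translate([501, 254, 95]) cube([93, 19, 1556]);
translate([656, 254, 95]) cube([93, 19, 1556]);
translate([811, 254, 95]) cube([93, 19, 1556]);
translate([966, 254, 95]) cube([93, 19, 1556]);
translate([1121, 254, 95]) cube([93, 19, 1556]);
translate([1276, 254, 95]) cube([93, 19, 1556]);
translate([1431, 254, 95]) cube([93, 19, 1556]);
translate([1586, 254, 95]) cube([93, 19, 1556]);
translate([1741, 254, 95]) cube([93, 19, 1556]);
translate([1896, 254, 95]) cube([93, 19, 1556]);
translate([2051, 254, 95]) cube([93, 19, 1556]);
translate([2206, 254, 95]) cube([93, 19, 1556]);
translate([2361, 254, 95]) cube([93, 19, 1556]);


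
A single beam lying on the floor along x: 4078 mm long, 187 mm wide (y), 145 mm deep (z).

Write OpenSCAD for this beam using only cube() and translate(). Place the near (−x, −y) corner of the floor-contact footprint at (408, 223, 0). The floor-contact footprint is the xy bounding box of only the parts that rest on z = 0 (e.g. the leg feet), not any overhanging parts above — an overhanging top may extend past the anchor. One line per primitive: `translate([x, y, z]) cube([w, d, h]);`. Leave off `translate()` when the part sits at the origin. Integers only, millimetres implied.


translate([408, 223, 0]) cube([4078, 187, 145]);


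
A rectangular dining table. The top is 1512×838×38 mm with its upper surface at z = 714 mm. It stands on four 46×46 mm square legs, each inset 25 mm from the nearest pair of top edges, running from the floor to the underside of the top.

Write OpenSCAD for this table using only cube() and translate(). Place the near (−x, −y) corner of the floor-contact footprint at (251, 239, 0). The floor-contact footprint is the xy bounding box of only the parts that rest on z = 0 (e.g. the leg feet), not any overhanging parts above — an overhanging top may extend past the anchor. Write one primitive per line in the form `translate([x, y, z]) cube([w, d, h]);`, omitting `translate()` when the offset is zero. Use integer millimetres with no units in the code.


// leg_h = 714 - 38 = 676
translate([226, 214, 676]) cube([1512, 838, 38]);
translate([251, 239, 0]) cube([46, 46, 676]);
translate([1667, 239, 0]) cube([46, 46, 676]);
translate([251, 981, 0]) cube([46, 46, 676]);
translate([1667, 981, 0]) cube([46, 46, 676]);


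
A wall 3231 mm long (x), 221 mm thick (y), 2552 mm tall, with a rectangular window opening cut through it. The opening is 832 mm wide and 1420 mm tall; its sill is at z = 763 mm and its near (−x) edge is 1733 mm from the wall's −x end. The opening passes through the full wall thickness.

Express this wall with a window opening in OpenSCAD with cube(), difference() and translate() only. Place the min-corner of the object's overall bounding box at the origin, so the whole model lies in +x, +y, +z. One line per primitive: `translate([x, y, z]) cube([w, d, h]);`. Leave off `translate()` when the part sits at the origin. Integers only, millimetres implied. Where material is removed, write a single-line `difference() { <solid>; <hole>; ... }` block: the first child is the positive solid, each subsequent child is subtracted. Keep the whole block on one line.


difference() { cube([3231, 221, 2552]); translate([1733, 0, 763]) cube([832, 221, 1420]); }


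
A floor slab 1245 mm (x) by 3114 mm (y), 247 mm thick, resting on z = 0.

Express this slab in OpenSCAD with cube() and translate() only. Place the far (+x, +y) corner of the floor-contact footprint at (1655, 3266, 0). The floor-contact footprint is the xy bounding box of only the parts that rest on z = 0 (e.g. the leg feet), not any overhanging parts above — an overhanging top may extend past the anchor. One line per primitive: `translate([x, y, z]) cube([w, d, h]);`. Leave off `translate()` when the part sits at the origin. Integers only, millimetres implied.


translate([410, 152, 0]) cube([1245, 3114, 247]);


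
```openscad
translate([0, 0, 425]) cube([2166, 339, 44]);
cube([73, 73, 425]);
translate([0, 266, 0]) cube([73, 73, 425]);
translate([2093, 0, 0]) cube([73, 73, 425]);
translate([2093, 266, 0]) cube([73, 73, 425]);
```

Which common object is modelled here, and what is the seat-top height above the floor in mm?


A bench. The seat-top height is 469 mm.

A long slab on four corner posts — a bench. The slab sits at z = 425 with thickness 44, so the top is 425 + 44 = 469 mm.


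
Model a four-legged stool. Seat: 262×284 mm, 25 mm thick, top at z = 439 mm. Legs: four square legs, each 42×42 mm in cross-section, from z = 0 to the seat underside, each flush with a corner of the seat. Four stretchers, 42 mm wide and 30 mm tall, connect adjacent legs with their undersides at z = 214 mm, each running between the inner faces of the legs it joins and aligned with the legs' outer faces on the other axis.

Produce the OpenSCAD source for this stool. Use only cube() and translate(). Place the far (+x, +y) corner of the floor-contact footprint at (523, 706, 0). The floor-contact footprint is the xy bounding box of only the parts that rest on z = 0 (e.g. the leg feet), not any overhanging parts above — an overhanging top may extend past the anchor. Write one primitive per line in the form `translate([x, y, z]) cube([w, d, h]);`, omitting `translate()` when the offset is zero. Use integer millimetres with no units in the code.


translate([261, 422, 414]) cube([262, 284, 25]);
translate([261, 422, 0]) cube([42, 42, 414]);
translate([481, 422, 0]) cube([42, 42, 414]);
translate([261, 664, 0]) cube([42, 42, 414]);
translate([481, 664, 0]) cube([42, 42, 414]);
translate([303, 422, 214]) cube([178, 42, 30]);
translate([303, 664, 214]) cube([178, 42, 30]);
translate([261, 464, 214]) cube([42, 200, 30]);
translate([481, 464, 214]) cube([42, 200, 30]);


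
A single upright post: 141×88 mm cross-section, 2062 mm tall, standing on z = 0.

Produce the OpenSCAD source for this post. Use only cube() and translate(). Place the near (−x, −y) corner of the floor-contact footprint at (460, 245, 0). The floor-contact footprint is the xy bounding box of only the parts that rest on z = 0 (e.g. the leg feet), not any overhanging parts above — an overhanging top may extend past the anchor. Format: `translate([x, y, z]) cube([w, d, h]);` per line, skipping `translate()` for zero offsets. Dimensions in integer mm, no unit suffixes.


translate([460, 245, 0]) cube([141, 88, 2062]);


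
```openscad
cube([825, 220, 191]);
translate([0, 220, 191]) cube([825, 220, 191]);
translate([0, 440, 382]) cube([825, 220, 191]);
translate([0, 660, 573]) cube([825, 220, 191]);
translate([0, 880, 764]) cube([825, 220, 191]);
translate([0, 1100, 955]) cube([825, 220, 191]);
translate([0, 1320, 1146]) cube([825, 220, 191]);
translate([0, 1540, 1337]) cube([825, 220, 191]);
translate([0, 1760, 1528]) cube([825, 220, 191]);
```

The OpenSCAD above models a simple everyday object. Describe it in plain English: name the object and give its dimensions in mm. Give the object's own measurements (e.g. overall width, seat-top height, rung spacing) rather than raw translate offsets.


A straight staircase of 9 solid steps. Each step is 825 mm wide (x), 220 mm deep (y, the going) and 191 mm tall (the rise). The first step rests on the floor; each subsequent step sits one going further in +y and one rise higher in +z, directly behind and above the previous step with no overlap.


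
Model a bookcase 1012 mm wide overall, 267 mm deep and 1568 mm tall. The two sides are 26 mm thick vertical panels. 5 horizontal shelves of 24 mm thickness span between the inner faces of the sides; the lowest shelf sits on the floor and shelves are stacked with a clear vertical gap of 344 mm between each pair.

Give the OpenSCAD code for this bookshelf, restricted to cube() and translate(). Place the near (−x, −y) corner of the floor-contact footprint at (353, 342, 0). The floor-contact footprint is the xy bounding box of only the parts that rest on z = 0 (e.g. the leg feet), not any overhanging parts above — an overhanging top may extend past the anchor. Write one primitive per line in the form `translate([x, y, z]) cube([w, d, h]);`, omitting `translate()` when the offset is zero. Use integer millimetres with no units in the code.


translate([353, 342, 0]) cube([26, 267, 1568]);
translate([1339, 342, 0]) cube([26, 267, 1568]);
translate([379, 342, 0]) cube([960, 267, 24]);
translate([379, 342, 368]) cube([960, 267, 24]);
translate([379, 342, 736]) cube([960, 267, 24]);
translate([379, 342, 1104]) cube([960, 267, 24]);
translate([379, 342, 1472]) cube([960, 267, 24]);


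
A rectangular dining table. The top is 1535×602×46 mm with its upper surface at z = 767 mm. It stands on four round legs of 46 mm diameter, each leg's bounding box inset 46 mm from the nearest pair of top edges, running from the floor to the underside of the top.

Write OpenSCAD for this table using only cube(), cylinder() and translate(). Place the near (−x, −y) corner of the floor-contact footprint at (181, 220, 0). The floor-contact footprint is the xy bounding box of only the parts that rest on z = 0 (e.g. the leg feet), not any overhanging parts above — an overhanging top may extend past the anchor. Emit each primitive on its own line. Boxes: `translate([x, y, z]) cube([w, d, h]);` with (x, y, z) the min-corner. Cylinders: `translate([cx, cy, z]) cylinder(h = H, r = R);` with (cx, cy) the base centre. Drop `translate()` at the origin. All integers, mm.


translate([135, 174, 721]) cube([1535, 602, 46]);
translate([204, 243, 0]) cylinder(h = 721, r = 23);
translate([1601, 243, 0]) cylinder(h = 721, r = 23);
translate([204, 707, 0]) cylinder(h = 721, r = 23);
translate([1601, 707, 0]) cylinder(h = 721, r = 23);


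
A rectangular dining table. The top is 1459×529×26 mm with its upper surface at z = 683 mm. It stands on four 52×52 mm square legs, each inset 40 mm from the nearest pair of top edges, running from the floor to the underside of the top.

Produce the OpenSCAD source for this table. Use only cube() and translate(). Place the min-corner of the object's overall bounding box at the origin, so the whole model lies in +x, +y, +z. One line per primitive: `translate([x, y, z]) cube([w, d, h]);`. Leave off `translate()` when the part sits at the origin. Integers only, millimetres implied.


// leg_h = 683 - 26 = 657
translate([0, 0, 657]) cube([1459, 529, 26]);
translate([40, 40, 0]) cube([52, 52, 657]);
translate([1367, 40, 0]) cube([52, 52, 657]);
translate([40, 437, 0]) cube([52, 52, 657]);
translate([1367, 437, 0]) cube([52, 52, 657]);


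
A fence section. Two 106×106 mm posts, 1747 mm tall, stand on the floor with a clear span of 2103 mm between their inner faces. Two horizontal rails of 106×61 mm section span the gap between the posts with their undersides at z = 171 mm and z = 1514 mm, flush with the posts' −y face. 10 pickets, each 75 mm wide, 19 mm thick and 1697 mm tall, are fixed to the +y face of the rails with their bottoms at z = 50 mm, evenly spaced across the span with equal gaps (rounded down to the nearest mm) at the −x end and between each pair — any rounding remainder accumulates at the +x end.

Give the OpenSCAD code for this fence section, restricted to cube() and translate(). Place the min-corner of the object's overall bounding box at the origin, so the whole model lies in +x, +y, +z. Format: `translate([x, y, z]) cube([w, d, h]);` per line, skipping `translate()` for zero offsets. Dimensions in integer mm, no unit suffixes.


cube([106, 106, 1747]);
translate([2209, 0, 0]) cube([106, 106, 1747]);
translate([106, 0, 171]) cube([2103, 106, 61]);
translate([106, 0, 1514]) cube([2103, 106, 61]);
translate([229, 106, 50]) cube([75, 19, 1697]);
translate([427, 106, 50]) cube([75, 19, 1697]);
translate([625, 106, 50]) cube([75, 19, 1697]);
translate([823, 106, 50]) cube([75, 19, 1697]);
translate([1021, 106, 50]) cube([75, 19, 1697]);
translate([1219, 106, 50]) cube([75, 19, 1697]);
translate([1417, 106, 50]) cube([75, 19, 1697]);
translate([1615, 106, 50]) cube([75, 19, 1697]);
translate([1813, 106, 50]) cube([75, 19, 1697]);
translate([2011, 106, 50]) cube([75, 19, 1697]);


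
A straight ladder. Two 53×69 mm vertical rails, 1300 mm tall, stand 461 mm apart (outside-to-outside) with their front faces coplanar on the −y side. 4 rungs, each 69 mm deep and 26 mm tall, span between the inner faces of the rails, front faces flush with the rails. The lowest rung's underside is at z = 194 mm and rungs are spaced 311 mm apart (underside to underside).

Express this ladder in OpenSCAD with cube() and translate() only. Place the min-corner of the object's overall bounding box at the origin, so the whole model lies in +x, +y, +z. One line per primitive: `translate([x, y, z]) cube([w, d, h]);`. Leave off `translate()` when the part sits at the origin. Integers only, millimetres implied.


cube([53, 69, 1300]);
translate([408, 0, 0]) cube([53, 69, 1300]);
translate([53, 0, 194]) cube([355, 69, 26]);
translate([53, 0, 505]) cube([355, 69, 26]);
translate([53, 0, 816]) cube([355, 69, 26]);
translate([53, 0, 1127]) cube([355, 69, 26]);


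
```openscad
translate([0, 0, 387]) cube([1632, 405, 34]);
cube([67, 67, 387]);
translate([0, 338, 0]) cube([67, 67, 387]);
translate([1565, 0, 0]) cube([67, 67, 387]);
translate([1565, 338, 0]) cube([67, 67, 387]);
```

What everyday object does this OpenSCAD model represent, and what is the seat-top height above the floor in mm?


A bench. The seat-top height is 421 mm.

A long slab on four corner posts — a bench. The slab sits at z = 387 with thickness 34, so the top is 387 + 34 = 421 mm.


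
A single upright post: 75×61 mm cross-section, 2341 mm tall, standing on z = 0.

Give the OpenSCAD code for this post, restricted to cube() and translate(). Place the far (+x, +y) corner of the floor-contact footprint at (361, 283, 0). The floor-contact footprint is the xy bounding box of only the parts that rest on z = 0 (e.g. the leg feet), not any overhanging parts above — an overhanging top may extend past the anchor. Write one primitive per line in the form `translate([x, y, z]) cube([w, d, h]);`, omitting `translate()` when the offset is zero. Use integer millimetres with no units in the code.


translate([286, 222, 0]) cube([75, 61, 2341]);


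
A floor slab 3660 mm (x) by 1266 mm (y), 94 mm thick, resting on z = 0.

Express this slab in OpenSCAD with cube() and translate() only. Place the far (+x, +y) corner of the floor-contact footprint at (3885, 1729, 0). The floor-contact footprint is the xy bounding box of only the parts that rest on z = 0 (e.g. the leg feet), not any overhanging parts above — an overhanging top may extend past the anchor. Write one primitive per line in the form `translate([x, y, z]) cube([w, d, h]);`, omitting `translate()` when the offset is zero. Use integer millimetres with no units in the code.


translate([225, 463, 0]) cube([3660, 1266, 94]);


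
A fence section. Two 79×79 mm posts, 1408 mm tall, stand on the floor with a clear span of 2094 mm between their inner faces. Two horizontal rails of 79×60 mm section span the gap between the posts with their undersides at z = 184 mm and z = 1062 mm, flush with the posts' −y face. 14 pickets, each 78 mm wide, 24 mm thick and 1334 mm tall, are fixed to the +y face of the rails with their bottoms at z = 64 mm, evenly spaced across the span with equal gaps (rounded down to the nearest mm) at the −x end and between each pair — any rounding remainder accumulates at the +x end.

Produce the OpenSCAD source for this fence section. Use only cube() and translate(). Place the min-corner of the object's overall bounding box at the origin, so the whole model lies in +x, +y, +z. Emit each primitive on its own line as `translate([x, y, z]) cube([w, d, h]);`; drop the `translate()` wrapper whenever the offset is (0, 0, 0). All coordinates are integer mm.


cube([79, 79, 1408]);
translate([2173, 0, 0]) cube([79, 79, 1408]);
translate([79, 0, 184]) cube([2094, 79, 60]);
translate([79, 0, 1062]) cube([2094, 79, 60]);
translate([145, 79, 64]) cube([78, 24, 1334]);
translate([289, 79, 64]) cube([78, 24, 1334]);
translate([433, 79, 64]) cube([78, 24, 1334]);
translate([577, 79, 64]) cube([78, 24, 1334]);
translate([721, 79, 64]) cube([78, 24, 1334]);
translate([865, 79, 64]) cube([78, 24, 1334]);
translate([1009, 79, 64]) cube([78, 24, 1334]);
translate([1153, 79, 64]) cube([78, 24, 1334]);
translate([1297, 79, 64]) cube([78, 24, 1334]);
translate([1441, 79, 64]) cube([78, 24, 1334]);
translate([1585, 79, 64]) cube([78, 24, 1334]);
translate([1729, 79, 64]) cube([78, 24, 1334]);
translate([1873, 79, 64]) cube([78, 24, 1334]);
translate([2017, 79, 64]) cube([78, 24, 1334]);


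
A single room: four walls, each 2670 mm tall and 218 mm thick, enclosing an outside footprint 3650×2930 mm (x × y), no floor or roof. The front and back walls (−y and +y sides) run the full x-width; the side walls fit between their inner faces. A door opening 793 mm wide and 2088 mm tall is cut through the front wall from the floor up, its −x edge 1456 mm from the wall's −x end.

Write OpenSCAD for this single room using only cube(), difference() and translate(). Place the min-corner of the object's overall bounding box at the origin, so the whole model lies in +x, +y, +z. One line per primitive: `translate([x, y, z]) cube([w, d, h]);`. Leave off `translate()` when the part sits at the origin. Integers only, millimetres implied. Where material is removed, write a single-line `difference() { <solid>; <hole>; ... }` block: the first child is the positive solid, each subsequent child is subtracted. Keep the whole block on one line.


difference() { cube([3650, 218, 2670]); translate([1456, 0, 0]) cube([793, 218, 2088]); }
translate([0, 2712, 0]) cube([3650, 218, 2670]);
translate([0, 218, 0]) cube([218, 2494, 2670]);
translate([3432, 218, 0]) cube([218, 2494, 2670]);


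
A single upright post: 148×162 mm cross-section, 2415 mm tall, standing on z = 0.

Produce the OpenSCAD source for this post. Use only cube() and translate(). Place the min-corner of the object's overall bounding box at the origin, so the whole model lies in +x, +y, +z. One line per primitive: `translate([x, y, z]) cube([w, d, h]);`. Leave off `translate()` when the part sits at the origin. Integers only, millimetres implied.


cube([148, 162, 2415]);


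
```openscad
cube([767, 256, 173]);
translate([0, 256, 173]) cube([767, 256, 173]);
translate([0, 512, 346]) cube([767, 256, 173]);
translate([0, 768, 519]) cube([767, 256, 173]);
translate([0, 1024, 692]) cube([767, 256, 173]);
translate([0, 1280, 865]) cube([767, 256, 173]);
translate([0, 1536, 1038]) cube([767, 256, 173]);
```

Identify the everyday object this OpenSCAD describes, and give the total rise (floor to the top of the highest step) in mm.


A staircase. The total rise is 1211 mm.

7 identical blocks, each offset up and back from the previous — a staircase. Each step is 173 mm tall and there are 7 of them, so the total rise is 7 × 173 = 1211 mm.


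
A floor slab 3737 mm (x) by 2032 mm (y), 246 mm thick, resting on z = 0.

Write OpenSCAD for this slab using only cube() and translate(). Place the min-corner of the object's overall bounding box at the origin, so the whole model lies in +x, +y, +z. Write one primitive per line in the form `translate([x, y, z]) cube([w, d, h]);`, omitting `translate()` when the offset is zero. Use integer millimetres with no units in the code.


cube([3737, 2032, 246]);


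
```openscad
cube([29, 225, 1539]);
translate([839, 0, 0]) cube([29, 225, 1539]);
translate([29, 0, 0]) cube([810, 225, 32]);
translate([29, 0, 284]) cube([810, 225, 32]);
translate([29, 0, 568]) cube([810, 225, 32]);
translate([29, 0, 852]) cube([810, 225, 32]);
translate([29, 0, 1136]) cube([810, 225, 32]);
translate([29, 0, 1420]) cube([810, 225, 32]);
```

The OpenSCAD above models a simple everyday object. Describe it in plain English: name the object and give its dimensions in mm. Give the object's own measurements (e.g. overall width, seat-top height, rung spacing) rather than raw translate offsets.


An open bookshelf. Two side panels, each 29 mm thick, 225 mm deep and 1539 mm tall, stand 868 mm apart (outside-to-outside). Between them sit 6 shelves, each 32 mm thick and 225 mm deep, spanning the full gap between the sides. The bottom shelf rests on the floor (its underside at z = 0) and the clear gap between one shelf's top and the next shelf's underside is 252 mm.


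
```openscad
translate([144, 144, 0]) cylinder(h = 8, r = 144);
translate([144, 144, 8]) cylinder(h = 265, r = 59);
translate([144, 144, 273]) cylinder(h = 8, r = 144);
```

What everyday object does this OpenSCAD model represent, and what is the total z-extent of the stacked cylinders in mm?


A spool. The overall height is 281 mm.

Three coaxial cylinders, large–small–large — a spool. Two 8 mm flanges and a 265 mm core give 8 + 265 + 8 = 281 mm.


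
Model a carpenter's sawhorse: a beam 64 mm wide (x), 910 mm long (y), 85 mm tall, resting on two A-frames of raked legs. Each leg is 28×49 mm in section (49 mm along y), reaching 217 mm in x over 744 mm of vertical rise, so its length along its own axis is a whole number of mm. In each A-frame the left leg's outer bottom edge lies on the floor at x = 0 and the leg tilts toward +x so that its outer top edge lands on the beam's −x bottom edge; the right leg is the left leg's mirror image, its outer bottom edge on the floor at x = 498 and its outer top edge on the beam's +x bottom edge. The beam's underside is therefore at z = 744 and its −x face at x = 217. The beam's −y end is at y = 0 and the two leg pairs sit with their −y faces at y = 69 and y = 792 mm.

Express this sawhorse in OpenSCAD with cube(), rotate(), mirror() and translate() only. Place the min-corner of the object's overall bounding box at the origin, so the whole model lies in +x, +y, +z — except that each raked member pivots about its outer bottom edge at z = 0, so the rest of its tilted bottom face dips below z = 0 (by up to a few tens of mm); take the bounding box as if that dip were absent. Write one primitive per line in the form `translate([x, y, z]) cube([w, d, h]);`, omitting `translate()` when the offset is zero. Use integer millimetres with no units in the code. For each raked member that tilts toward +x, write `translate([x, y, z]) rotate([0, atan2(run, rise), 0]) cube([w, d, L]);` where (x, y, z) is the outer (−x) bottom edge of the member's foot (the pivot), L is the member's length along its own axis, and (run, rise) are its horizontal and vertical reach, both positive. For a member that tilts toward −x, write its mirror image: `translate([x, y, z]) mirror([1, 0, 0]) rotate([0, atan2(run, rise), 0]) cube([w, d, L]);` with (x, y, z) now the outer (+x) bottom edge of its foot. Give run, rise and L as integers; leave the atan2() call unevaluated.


// leg length = √(217² + 744²) = 775
// right-leg outer foot x = 2·217 + 64 = 498
// beam min-corner = (217, 0, 744)
translate([217, 0, 744]) cube([64, 910, 85]);
translate([0, 69, 0]) rotate([0, atan2(217, 744), 0]) cube([28, 49, 775]);
translate([498, 69, 0]) mirror([1, 0, 0]) rotate([0, atan2(217, 744), 0]) cube([28, 49, 775]);
translate([0, 792, 0]) rotate([0, atan2(217, 744), 0]) cube([28, 49, 775]);
translate([498, 792, 0]) mirror([1, 0, 0]) rotate([0, atan2(217, 744), 0]) cube([28, 49, 775]);


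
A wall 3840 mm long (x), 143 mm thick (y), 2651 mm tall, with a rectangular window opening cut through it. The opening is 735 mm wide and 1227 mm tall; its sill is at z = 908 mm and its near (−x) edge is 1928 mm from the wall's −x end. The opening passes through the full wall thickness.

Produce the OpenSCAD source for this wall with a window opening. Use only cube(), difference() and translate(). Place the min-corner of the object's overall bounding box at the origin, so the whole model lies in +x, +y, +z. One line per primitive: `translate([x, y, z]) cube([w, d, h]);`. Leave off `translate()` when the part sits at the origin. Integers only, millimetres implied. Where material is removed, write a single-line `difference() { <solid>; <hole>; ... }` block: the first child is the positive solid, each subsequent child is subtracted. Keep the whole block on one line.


difference() { cube([3840, 143, 2651]); translate([1928, 0, 908]) cube([735, 143, 1227]); }


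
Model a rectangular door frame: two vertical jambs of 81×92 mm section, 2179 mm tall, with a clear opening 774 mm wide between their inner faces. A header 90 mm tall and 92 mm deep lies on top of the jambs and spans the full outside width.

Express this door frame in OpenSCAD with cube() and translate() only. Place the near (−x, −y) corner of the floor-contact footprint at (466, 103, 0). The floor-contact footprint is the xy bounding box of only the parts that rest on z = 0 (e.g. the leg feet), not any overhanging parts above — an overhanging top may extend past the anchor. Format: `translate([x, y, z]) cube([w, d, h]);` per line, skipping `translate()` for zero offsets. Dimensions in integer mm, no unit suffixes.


translate([466, 103, 0]) cube([81, 92, 2179]);
translate([1321, 103, 0]) cube([81, 92, 2179]);
translate([466, 103, 2179]) cube([936, 92, 90]);


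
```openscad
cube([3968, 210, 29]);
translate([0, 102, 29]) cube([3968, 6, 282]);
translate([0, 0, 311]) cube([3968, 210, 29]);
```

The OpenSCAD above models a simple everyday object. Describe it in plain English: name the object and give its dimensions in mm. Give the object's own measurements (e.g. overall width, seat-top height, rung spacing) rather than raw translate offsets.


An I-beam lying along x, 3968 mm long. Overall section height 340 mm. Two flanges 210 mm wide (y) and 29 mm thick, one on the floor and one at the top; a web 6 mm thick runs between them, centred on the flange width.
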